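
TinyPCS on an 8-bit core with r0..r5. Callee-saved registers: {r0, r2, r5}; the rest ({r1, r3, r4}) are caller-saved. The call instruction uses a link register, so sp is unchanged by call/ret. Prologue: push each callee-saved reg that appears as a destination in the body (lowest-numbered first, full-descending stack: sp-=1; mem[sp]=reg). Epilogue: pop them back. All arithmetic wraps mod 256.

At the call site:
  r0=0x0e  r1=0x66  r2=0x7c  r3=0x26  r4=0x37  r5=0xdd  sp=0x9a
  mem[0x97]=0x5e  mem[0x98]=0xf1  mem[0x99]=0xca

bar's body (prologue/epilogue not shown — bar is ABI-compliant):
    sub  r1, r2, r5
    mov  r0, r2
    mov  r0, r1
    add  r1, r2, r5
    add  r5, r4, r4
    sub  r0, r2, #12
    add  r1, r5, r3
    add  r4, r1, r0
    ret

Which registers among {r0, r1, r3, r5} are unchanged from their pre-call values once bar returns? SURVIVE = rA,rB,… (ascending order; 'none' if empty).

SURVIVE = r0,r3,r5

prologue: push r0 -> mem[0x99]=0x0e, sp=0x99
prologue: push r5 -> mem[0x98]=0xdd, sp=0x98
body[0] sub  r1, r2, r5 -> r1=0x9f
body[1] mov  r0, r2 -> r0=0x7c
body[2] mov  r0, r1 -> r0=0x9f
body[3] add  r1, r2, r5 -> r1=0x59
body[4] add  r5, r4, r4 -> r5=0x6e
body[5] sub  r0, r2, #12 -> r0=0x70
body[6] add  r1, r5, r3 -> r1=0x94
body[7] add  r4, r1, r0 -> r4=0x04
epilogue: pop r5=0xdd, sp=0x99
epilogue: pop r0=0x0e, sp=0x9a
r0: callee-saved, written=True
r1: caller-saved, written=True
r3: caller-saved, written=False
r5: callee-saved, written=True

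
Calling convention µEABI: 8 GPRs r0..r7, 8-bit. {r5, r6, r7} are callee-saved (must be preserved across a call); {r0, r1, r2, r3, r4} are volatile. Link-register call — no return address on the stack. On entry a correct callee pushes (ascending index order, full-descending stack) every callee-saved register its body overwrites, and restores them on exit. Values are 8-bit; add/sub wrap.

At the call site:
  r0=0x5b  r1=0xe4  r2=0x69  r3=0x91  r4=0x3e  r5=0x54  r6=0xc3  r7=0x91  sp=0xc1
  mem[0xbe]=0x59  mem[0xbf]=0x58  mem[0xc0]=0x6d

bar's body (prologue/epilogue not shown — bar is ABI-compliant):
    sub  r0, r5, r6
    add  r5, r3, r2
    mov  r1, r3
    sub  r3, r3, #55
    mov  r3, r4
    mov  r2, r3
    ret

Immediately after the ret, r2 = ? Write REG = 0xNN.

prologue: push r5 → mem[0xc0]=0x54, sp=0xc0
body[0] sub  r0, r5, r6 → r0=0x91
body[1] add  r5, r3, r2 → r5=0xfa
body[2] mov  r1, r3 → r1=0x91
body[3] sub  r3, r3, #55 → r3=0x5a
body[4] mov  r3, r4 → r3=0x3e
body[5] mov  r2, r3 → r2=0x3e
epilogue: pop r5=0x54, sp=0xc1
r2 is caller-saved → body value

REG = 0x3e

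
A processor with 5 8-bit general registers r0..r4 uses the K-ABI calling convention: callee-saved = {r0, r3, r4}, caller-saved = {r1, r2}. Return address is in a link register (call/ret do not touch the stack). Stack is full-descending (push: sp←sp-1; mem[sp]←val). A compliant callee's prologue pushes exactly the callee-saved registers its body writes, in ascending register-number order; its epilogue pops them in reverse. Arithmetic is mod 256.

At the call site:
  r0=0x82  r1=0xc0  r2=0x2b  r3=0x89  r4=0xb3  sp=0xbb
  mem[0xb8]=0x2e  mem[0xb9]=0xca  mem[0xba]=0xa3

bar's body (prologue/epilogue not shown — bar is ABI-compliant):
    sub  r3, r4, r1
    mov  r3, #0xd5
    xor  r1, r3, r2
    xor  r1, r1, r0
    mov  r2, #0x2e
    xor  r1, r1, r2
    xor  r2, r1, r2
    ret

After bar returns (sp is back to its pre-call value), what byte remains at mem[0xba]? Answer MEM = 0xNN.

MEM = 0x89

prologue: push r3 → mem[0xba]=0x89, sp=0xba
body[0] sub  r3, r4, r1 → r3=0xf3
body[1] mov  r3, #0xd5 → r3=0xd5
body[2] xor  r1, r3, r2 → r1=0xfe
body[3] xor  r1, r1, r0 → r1=0x7c
body[4] mov  r2, #0x2e → r2=0x2e
body[5] xor  r1, r1, r2 → r1=0x52
body[6] xor  r2, r1, r2 → r2=0x7c
epilogue: pop r3=0x89, sp=0xbb
prologue pushed ['r3'] at ['0xba']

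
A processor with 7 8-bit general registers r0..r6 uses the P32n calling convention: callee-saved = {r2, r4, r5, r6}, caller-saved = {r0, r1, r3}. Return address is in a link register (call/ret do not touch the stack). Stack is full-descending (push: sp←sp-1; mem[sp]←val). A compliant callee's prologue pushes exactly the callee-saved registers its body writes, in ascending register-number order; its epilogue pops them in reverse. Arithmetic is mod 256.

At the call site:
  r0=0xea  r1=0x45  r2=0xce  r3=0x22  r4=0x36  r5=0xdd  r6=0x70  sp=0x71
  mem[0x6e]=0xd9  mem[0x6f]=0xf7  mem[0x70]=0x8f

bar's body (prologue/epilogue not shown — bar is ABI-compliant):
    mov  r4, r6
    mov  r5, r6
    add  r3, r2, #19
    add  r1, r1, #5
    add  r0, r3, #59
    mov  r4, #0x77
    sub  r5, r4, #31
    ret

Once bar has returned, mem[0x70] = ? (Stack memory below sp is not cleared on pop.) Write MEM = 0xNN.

prologue: push r4 → mem[0x70]=0x36, sp=0x70
prologue: push r5 → mem[0x6f]=0xdd, sp=0x6f
body[0] mov  r4, r6 → r4=0x70
body[1] mov  r5, r6 → r5=0x70
body[2] add  r3, r2, #19 → r3=0xe1
body[3] add  r1, r1, #5 → r1=0x4a
body[4] add  r0, r3, #59 → r0=0x1c
body[5] mov  r4, #0x77 → r4=0x77
body[6] sub  r5, r4, #31 → r5=0x58
epilogue: pop r5=0xdd, sp=0x70
epilogue: pop r4=0x36, sp=0x71
prologue pushed ['r4', 'r5'] at ['0x70', '0x6f']

MEM = 0x36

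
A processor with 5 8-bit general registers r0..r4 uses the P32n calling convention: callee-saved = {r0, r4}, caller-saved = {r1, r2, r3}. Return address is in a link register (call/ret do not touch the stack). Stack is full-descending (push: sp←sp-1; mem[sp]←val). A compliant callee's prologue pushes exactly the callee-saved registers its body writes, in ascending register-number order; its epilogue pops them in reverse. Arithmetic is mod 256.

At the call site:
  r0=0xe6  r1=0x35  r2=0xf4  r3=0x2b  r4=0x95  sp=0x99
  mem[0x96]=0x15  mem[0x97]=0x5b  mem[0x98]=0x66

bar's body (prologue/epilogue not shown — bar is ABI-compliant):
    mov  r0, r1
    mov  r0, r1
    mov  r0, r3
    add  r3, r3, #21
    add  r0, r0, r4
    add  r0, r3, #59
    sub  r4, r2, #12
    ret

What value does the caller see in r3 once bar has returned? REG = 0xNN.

prologue: push r0 → mem[0x98]=0xe6, sp=0x98
prologue: push r4 → mem[0x97]=0x95, sp=0x97
body[0] mov  r0, r1 → r0=0x35
body[1] mov  r0, r1 → r0=0x35
body[2] mov  r0, r3 → r0=0x2b
body[3] add  r3, r3, #21 → r3=0x40
body[4] add  r0, r0, r4 → r0=0xc0
body[5] add  r0, r3, #59 → r0=0x7b
body[6] sub  r4, r2, #12 → r4=0xe8
epilogue: pop r4=0x95, sp=0x98
epilogue: pop r0=0xe6, sp=0x99
r3 is caller-saved → body value

REG = 0x40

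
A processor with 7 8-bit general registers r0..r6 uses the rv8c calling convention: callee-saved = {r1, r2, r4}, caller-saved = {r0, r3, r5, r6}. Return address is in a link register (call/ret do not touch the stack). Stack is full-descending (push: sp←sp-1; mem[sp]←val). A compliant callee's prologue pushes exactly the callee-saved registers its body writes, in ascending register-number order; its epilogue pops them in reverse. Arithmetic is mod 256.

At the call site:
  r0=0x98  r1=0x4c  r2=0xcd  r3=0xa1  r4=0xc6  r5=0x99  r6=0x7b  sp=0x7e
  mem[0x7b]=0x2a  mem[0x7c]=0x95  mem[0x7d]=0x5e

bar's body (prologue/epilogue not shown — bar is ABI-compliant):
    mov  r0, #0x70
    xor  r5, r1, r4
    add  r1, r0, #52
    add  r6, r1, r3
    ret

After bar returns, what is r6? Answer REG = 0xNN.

prologue: push r1 → mem[0x7d]=0x4c, sp=0x7d
body[0] mov  r0, #0x70 → r0=0x70
body[1] xor  r5, r1, r4 → r5=0x8a
body[2] add  r1, r0, #52 → r1=0xa4
body[3] add  r6, r1, r3 → r6=0x45
epilogue: pop r1=0x4c, sp=0x7e
r6 is caller-saved → body value

REG = 0x45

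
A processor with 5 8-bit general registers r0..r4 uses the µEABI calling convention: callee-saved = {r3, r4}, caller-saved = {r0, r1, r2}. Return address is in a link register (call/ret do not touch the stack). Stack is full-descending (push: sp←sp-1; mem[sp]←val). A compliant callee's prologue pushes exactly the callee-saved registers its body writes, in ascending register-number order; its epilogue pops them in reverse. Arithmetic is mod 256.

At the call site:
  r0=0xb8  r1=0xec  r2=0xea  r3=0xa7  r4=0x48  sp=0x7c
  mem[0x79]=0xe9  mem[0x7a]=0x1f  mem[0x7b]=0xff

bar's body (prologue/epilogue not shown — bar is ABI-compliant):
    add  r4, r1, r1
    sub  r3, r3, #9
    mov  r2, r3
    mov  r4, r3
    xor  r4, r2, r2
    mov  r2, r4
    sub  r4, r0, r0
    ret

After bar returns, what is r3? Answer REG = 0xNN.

prologue: push r3 → mem[0x7b]=0xa7, sp=0x7b
prologue: push r4 → mem[0x7a]=0x48, sp=0x7a
body[0] add  r4, r1, r1 → r4=0xd8
body[1] sub  r3, r3, #9 → r3=0x9e
body[2] mov  r2, r3 → r2=0x9e
body[3] mov  r4, r3 → r4=0x9e
body[4] xor  r4, r2, r2 → r4=0x00
body[5] mov  r2, r4 → r2=0x00
body[6] sub  r4, r0, r0 → r4=0x00
epilogue: pop r4=0x48, sp=0x7b
epilogue: pop r3=0xa7, sp=0x7c
r3 is callee-saved → restored

REG = 0xa7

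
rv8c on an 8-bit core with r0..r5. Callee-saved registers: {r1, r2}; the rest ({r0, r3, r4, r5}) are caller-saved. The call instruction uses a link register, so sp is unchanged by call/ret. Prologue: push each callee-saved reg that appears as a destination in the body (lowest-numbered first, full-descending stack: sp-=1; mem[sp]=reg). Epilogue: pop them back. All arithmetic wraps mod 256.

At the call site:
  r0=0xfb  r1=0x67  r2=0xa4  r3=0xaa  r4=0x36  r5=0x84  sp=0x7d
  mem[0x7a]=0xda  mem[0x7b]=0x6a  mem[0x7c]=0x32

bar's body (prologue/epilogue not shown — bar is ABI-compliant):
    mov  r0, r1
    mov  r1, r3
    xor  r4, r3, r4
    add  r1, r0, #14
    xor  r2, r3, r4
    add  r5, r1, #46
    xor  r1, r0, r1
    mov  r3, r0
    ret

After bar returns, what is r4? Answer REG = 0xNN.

REG = 0x9c

prologue: push r1 -> mem[0x7c]=0x67, sp=0x7c
prologue: push r2 -> mem[0x7b]=0xa4, sp=0x7b
body[0] mov  r0, r1 -> r0=0x67
body[1] mov  r1, r3 -> r1=0xaa
body[2] xor  r4, r3, r4 -> r4=0x9c
body[3] add  r1, r0, #14 -> r1=0x75
body[4] xor  r2, r3, r4 -> r2=0x36
body[5] add  r5, r1, #46 -> r5=0xa3
body[6] xor  r1, r0, r1 -> r1=0x12
body[7] mov  r3, r0 -> r3=0x67
epilogue: pop r2=0xa4, sp=0x7c
epilogue: pop r1=0x67, sp=0x7d
r4 is caller-saved -> body value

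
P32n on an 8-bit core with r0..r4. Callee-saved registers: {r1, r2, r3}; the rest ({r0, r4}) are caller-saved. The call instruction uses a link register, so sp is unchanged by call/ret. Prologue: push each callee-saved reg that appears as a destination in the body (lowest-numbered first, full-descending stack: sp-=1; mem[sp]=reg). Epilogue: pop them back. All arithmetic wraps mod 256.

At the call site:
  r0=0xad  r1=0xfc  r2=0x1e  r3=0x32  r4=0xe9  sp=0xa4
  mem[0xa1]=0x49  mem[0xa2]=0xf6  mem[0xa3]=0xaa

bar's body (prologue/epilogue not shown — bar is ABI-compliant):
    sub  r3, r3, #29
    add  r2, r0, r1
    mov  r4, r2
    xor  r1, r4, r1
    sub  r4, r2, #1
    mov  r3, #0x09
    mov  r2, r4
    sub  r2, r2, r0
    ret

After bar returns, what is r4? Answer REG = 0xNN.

REG = 0xa8

prologue: push r1 -> mem[0xa3]=0xfc, sp=0xa3
prologue: push r2 -> mem[0xa2]=0x1e, sp=0xa2
prologue: push r3 -> mem[0xa1]=0x32, sp=0xa1
body[0] sub  r3, r3, #29 -> r3=0x15
body[1] add  r2, r0, r1 -> r2=0xa9
body[2] mov  r4, r2 -> r4=0xa9
body[3] xor  r1, r4, r1 -> r1=0x55
body[4] sub  r4, r2, #1 -> r4=0xa8
body[5] mov  r3, #0x09 -> r3=0x09
body[6] mov  r2, r4 -> r2=0xa8
body[7] sub  r2, r2, r0 -> r2=0xfb
epilogue: pop r3=0x32, sp=0xa2
epilogue: pop r2=0x1e, sp=0xa3
epilogue: pop r1=0xfc, sp=0xa4
r4 is caller-saved -> body value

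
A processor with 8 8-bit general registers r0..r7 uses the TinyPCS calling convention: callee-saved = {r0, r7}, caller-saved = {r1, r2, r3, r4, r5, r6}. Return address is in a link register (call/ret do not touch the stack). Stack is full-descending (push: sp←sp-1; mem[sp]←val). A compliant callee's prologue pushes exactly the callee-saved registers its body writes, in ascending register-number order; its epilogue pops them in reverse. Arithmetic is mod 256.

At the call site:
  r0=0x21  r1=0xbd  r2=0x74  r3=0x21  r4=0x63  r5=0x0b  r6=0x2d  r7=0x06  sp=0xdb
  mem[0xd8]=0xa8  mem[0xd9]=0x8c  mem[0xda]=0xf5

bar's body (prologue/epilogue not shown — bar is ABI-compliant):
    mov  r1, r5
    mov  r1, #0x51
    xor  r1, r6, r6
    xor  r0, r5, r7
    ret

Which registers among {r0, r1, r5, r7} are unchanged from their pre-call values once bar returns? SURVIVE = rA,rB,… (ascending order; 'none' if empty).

SURVIVE = r0,r5,r7

prologue: push r0 → mem[0xda]=0x21, sp=0xda
body[0] mov  r1, r5 → r1=0x0b
body[1] mov  r1, #0x51 → r1=0x51
body[2] xor  r1, r6, r6 → r1=0x00
body[3] xor  r0, r5, r7 → r0=0x0d
epilogue: pop r0=0x21, sp=0xdb
r0: callee-saved, written=True
r1: caller-saved, written=True
r5: caller-saved, written=False
r7: callee-saved, written=False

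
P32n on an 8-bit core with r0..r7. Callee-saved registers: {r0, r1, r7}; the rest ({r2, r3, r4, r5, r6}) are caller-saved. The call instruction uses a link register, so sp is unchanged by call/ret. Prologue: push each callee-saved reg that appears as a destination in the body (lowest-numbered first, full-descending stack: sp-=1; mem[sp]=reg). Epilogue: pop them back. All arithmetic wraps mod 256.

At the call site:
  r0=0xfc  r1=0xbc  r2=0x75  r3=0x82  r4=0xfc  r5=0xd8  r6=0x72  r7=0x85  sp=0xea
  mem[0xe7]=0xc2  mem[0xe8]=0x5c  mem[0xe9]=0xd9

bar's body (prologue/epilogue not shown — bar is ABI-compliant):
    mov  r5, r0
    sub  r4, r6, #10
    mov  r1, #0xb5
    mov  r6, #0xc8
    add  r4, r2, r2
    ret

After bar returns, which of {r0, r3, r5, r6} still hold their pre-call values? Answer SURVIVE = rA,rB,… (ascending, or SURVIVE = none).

prologue: push r1 -> mem[0xe9]=0xbc, sp=0xe9
body[0] mov  r5, r0 -> r5=0xfc
body[1] sub  r4, r6, #10 -> r4=0x68
body[2] mov  r1, #0xb5 -> r1=0xb5
body[3] mov  r6, #0xc8 -> r6=0xc8
body[4] add  r4, r2, r2 -> r4=0xea
epilogue: pop r1=0xbc, sp=0xea
r0: callee-saved, written=False
r3: caller-saved, written=False
r5: caller-saved, written=True
r6: caller-saved, written=True

SURVIVE = r0,r3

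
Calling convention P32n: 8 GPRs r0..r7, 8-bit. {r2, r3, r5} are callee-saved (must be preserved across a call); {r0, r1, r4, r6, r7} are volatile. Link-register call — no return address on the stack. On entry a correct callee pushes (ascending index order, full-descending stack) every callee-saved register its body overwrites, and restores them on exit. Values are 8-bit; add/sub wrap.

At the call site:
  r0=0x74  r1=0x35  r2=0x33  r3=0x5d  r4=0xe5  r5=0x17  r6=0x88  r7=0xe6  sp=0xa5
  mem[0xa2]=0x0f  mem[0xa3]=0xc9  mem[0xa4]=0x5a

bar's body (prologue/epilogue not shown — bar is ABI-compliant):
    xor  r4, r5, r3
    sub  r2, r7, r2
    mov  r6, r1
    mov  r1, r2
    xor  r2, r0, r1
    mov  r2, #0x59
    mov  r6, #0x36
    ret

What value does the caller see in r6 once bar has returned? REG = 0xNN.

REG = 0x36

prologue: push r2 → mem[0xa4]=0x33, sp=0xa4
body[0] xor  r4, r5, r3 → r4=0x4a
body[1] sub  r2, r7, r2 → r2=0xb3
body[2] mov  r6, r1 → r6=0x35
body[3] mov  r1, r2 → r1=0xb3
body[4] xor  r2, r0, r1 → r2=0xc7
body[5] mov  r2, #0x59 → r2=0x59
body[6] mov  r6, #0x36 → r6=0x36
epilogue: pop r2=0x33, sp=0xa5
r6 is caller-saved → body value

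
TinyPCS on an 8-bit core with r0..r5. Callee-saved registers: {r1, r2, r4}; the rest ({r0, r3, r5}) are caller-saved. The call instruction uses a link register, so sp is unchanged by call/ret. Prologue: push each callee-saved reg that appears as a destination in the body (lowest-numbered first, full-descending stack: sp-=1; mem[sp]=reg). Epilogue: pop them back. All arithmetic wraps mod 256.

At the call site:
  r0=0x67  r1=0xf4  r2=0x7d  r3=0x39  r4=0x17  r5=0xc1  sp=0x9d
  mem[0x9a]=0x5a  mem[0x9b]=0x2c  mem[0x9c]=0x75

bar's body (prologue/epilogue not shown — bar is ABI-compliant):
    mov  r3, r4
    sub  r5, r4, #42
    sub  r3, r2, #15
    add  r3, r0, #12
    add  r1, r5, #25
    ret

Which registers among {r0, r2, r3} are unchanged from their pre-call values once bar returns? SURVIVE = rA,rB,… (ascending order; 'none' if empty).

prologue: push r1 → mem[0x9c]=0xf4, sp=0x9c
body[0] mov  r3, r4 → r3=0x17
body[1] sub  r5, r4, #42 → r5=0xed
body[2] sub  r3, r2, #15 → r3=0x6e
body[3] add  r3, r0, #12 → r3=0x73
body[4] add  r1, r5, #25 → r1=0x06
epilogue: pop r1=0xf4, sp=0x9d
r0: caller-saved, written=False
r2: callee-saved, written=False
r3: caller-saved, written=True

SURVIVE = r0,r2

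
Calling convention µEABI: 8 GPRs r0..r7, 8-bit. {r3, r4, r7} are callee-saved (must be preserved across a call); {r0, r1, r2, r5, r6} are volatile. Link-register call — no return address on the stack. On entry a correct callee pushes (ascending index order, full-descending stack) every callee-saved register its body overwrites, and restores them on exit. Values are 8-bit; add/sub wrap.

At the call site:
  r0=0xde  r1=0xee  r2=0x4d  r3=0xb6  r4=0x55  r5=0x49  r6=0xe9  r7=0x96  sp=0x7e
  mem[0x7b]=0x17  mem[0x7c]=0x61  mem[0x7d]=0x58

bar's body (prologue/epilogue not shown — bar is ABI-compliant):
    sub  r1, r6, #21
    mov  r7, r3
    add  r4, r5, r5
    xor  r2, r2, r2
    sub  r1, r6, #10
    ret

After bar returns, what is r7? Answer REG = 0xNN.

REG = 0x96

prologue: push r4 → mem[0x7d]=0x55, sp=0x7d
prologue: push r7 → mem[0x7c]=0x96, sp=0x7c
body[0] sub  r1, r6, #21 → r1=0xd4
body[1] mov  r7, r3 → r7=0xb6
body[2] add  r4, r5, r5 → r4=0x92
body[3] xor  r2, r2, r2 → r2=0x00
body[4] sub  r1, r6, #10 → r1=0xdf
epilogue: pop r7=0x96, sp=0x7d
epilogue: pop r4=0x55, sp=0x7e
r7 is callee-saved → restored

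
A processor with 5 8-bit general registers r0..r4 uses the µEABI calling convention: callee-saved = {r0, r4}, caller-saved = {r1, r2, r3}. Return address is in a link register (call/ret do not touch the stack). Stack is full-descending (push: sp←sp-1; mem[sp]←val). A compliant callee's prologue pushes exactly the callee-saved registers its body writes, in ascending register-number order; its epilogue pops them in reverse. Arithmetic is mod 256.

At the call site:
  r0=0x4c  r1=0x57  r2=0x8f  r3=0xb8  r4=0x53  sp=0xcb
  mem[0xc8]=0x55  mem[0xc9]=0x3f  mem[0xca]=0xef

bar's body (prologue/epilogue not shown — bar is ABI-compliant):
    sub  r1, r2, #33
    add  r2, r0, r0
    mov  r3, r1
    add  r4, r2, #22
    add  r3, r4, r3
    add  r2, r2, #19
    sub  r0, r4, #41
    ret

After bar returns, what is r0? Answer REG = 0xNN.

prologue: push r0 → mem[0xca]=0x4c, sp=0xca
prologue: push r4 → mem[0xc9]=0x53, sp=0xc9
body[0] sub  r1, r2, #33 → r1=0x6e
body[1] add  r2, r0, r0 → r2=0x98
body[2] mov  r3, r1 → r3=0x6e
body[3] add  r4, r2, #22 → r4=0xae
body[4] add  r3, r4, r3 → r3=0x1c
body[5] add  r2, r2, #19 → r2=0xab
body[6] sub  r0, r4, #41 → r0=0x85
epilogue: pop r4=0x53, sp=0xca
epilogue: pop r0=0x4c, sp=0xcb
r0 is callee-saved → restored

REG = 0x4c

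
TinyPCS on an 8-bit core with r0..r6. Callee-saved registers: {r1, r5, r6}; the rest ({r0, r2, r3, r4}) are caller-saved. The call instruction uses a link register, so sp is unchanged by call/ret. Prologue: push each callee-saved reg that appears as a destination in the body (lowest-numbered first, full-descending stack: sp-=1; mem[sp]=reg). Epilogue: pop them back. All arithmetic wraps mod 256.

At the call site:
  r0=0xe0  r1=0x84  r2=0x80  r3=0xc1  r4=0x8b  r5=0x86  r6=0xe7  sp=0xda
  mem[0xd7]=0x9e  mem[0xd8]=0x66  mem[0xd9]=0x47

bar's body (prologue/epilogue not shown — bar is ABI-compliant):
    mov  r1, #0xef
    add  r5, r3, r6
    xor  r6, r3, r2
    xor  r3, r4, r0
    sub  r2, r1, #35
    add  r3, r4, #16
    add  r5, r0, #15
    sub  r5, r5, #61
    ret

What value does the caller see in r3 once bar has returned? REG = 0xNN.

REG = 0x9b

prologue: push r1 → mem[0xd9]=0x84, sp=0xd9
prologue: push r5 → mem[0xd8]=0x86, sp=0xd8
prologue: push r6 → mem[0xd7]=0xe7, sp=0xd7
body[0] mov  r1, #0xef → r1=0xef
body[1] add  r5, r3, r6 → r5=0xa8
body[2] xor  r6, r3, r2 → r6=0x41
body[3] xor  r3, r4, r0 → r3=0x6b
body[4] sub  r2, r1, #35 → r2=0xcc
body[5] add  r3, r4, #16 → r3=0x9b
body[6] add  r5, r0, #15 → r5=0xef
body[7] sub  r5, r5, #61 → r5=0xb2
epilogue: pop r6=0xe7, sp=0xd8
epilogue: pop r5=0x86, sp=0xd9
epilogue: pop r1=0x84, sp=0xda
r3 is caller-saved → body value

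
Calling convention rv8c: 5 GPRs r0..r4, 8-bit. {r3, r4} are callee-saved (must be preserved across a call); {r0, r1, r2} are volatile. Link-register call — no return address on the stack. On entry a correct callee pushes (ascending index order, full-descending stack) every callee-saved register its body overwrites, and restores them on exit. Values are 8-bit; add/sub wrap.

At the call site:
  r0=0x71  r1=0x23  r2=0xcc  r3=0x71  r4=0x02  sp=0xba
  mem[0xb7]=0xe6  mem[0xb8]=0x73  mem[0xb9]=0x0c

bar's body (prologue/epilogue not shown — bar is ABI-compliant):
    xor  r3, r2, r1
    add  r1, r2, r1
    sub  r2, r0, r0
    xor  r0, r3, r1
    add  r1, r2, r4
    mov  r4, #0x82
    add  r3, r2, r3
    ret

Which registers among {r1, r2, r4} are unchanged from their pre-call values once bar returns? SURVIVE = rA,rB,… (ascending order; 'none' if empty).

prologue: push r3 -> mem[0xb9]=0x71, sp=0xb9
prologue: push r4 -> mem[0xb8]=0x02, sp=0xb8
body[0] xor  r3, r2, r1 -> r3=0xef
body[1] add  r1, r2, r1 -> r1=0xef
body[2] sub  r2, r0, r0 -> r2=0x00
body[3] xor  r0, r3, r1 -> r0=0x00
body[4] add  r1, r2, r4 -> r1=0x02
body[5] mov  r4, #0x82 -> r4=0x82
body[6] add  r3, r2, r3 -> r3=0xef
epilogue: pop r4=0x02, sp=0xb9
epilogue: pop r3=0x71, sp=0xba
r1: caller-saved, written=True
r2: caller-saved, written=True
r4: callee-saved, written=True

SURVIVE = r4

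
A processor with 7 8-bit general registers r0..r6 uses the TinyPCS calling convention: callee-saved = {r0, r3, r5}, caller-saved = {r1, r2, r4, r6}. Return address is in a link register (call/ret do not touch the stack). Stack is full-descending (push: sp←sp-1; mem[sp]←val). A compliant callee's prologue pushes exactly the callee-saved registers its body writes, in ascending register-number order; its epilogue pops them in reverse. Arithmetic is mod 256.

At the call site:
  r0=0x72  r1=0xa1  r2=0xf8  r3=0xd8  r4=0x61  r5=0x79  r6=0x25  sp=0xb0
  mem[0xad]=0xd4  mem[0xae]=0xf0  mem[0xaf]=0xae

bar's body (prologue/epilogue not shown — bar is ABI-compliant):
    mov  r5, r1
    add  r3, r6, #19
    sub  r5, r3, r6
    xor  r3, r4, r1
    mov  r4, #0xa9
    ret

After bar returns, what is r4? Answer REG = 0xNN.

REG = 0xa9

prologue: push r3 → mem[0xaf]=0xd8, sp=0xaf
prologue: push r5 → mem[0xae]=0x79, sp=0xae
body[0] mov  r5, r1 → r5=0xa1
body[1] add  r3, r6, #19 → r3=0x38
body[2] sub  r5, r3, r6 → r5=0x13
body[3] xor  r3, r4, r1 → r3=0xc0
body[4] mov  r4, #0xa9 → r4=0xa9
epilogue: pop r5=0x79, sp=0xaf
epilogue: pop r3=0xd8, sp=0xb0
r4 is caller-saved → body value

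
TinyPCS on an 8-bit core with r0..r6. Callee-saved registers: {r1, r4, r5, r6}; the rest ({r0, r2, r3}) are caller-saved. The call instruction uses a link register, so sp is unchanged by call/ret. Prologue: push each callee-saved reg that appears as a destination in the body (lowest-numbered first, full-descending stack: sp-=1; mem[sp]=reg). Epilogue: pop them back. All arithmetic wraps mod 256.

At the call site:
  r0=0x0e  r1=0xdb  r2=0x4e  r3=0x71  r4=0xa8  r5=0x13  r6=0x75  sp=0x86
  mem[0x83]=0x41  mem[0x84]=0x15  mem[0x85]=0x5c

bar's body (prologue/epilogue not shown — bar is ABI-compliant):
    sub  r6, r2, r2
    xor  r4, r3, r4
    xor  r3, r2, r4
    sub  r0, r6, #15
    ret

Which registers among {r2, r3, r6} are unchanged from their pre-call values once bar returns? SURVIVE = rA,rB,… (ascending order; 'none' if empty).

prologue: push r4 -> mem[0x85]=0xa8, sp=0x85
prologue: push r6 -> mem[0x84]=0x75, sp=0x84
body[0] sub  r6, r2, r2 -> r6=0x00
body[1] xor  r4, r3, r4 -> r4=0xd9
body[2] xor  r3, r2, r4 -> r3=0x97
body[3] sub  r0, r6, #15 -> r0=0xf1
epilogue: pop r6=0x75, sp=0x85
epilogue: pop r4=0xa8, sp=0x86
r2: caller-saved, written=False
r3: caller-saved, written=True
r6: callee-saved, written=True

SURVIVE = r2,r6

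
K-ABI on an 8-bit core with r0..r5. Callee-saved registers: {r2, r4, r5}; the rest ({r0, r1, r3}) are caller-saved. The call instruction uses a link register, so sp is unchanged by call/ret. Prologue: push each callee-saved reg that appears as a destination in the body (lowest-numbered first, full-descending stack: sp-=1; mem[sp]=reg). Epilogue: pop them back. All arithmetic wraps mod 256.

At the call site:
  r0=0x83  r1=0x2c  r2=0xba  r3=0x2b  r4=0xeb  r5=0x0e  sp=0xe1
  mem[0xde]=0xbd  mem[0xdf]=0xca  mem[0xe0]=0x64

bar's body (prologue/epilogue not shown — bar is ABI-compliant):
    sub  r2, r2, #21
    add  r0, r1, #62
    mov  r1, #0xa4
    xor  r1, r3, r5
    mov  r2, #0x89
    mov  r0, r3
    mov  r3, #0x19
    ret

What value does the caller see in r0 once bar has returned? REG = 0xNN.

REG = 0x2b

prologue: push r2 -> mem[0xe0]=0xba, sp=0xe0
body[0] sub  r2, r2, #21 -> r2=0xa5
body[1] add  r0, r1, #62 -> r0=0x6a
body[2] mov  r1, #0xa4 -> r1=0xa4
body[3] xor  r1, r3, r5 -> r1=0x25
body[4] mov  r2, #0x89 -> r2=0x89
body[5] mov  r0, r3 -> r0=0x2b
body[6] mov  r3, #0x19 -> r3=0x19
epilogue: pop r2=0xba, sp=0xe1
r0 is caller-saved -> body value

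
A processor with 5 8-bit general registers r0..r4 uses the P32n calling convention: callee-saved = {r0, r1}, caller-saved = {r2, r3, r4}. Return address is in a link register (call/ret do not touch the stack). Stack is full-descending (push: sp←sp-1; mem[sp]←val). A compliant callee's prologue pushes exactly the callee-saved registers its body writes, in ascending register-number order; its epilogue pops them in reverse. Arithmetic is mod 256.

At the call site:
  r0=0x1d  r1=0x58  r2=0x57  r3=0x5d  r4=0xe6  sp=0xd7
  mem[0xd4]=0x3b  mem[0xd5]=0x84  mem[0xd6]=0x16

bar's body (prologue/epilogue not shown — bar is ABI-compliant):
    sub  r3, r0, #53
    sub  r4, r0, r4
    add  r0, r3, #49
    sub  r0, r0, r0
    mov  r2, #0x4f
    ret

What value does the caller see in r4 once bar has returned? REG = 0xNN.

REG = 0x37

prologue: push r0 → mem[0xd6]=0x1d, sp=0xd6
body[0] sub  r3, r0, #53 → r3=0xe8
body[1] sub  r4, r0, r4 → r4=0x37
body[2] add  r0, r3, #49 → r0=0x19
body[3] sub  r0, r0, r0 → r0=0x00
body[4] mov  r2, #0x4f → r2=0x4f
epilogue: pop r0=0x1d, sp=0xd7
r4 is caller-saved → body value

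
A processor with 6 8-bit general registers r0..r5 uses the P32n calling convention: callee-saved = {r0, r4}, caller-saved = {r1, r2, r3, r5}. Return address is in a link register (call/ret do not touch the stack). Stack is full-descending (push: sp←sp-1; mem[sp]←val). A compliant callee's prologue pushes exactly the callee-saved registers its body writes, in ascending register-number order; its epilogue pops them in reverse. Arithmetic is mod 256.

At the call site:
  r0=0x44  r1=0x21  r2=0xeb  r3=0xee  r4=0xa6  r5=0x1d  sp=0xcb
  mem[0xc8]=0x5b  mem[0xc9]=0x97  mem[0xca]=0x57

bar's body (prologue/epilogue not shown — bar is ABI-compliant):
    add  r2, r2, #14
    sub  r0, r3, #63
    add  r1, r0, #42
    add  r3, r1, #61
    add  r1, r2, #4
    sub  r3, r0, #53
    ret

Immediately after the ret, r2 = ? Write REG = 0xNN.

prologue: push r0 → mem[0xca]=0x44, sp=0xca
body[0] add  r2, r2, #14 → r2=0xf9
body[1] sub  r0, r3, #63 → r0=0xaf
body[2] add  r1, r0, #42 → r1=0xd9
body[3] add  r3, r1, #61 → r3=0x16
body[4] add  r1, r2, #4 → r1=0xfd
body[5] sub  r3, r0, #53 → r3=0x7a
epilogue: pop r0=0x44, sp=0xcb
r2 is caller-saved → body value

REG = 0xf9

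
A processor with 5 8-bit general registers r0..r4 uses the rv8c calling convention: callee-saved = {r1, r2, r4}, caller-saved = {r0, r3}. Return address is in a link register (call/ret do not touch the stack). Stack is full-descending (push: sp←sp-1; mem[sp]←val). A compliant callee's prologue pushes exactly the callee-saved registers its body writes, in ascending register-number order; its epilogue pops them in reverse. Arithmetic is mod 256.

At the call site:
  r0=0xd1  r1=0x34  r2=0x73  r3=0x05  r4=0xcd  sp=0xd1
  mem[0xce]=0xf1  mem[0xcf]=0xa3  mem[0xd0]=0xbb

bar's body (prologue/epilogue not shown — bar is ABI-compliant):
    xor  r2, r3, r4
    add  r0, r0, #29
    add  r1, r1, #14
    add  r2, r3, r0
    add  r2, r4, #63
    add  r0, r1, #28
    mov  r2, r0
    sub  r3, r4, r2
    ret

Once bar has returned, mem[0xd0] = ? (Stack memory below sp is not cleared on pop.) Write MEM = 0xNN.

prologue: push r1 -> mem[0xd0]=0x34, sp=0xd0
prologue: push r2 -> mem[0xcf]=0x73, sp=0xcf
body[0] xor  r2, r3, r4 -> r2=0xc8
body[1] add  r0, r0, #29 -> r0=0xee
body[2] add  r1, r1, #14 -> r1=0x42
body[3] add  r2, r3, r0 -> r2=0xf3
body[4] add  r2, r4, #63 -> r2=0x0c
body[5] add  r0, r1, #28 -> r0=0x5e
body[6] mov  r2, r0 -> r2=0x5e
body[7] sub  r3, r4, r2 -> r3=0x6f
epilogue: pop r2=0x73, sp=0xd0
epilogue: pop r1=0x34, sp=0xd1
prologue pushed ['r1', 'r2'] at ['0xd0', '0xcf']

MEM = 0x34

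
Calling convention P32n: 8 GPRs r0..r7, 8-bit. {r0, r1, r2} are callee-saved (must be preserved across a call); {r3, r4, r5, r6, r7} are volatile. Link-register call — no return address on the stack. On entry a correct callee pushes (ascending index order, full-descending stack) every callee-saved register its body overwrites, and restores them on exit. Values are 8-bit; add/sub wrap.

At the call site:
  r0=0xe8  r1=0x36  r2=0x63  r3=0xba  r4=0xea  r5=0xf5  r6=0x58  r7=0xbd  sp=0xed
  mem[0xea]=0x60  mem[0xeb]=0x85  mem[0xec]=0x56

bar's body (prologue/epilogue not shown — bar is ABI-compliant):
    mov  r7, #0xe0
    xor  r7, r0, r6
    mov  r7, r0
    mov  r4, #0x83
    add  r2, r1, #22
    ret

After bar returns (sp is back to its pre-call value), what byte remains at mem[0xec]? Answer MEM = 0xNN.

MEM = 0x63

prologue: push r2 → mem[0xec]=0x63, sp=0xec
body[0] mov  r7, #0xe0 → r7=0xe0
body[1] xor  r7, r0, r6 → r7=0xb0
body[2] mov  r7, r0 → r7=0xe8
body[3] mov  r4, #0x83 → r4=0x83
body[4] add  r2, r1, #22 → r2=0x4c
epilogue: pop r2=0x63, sp=0xed
prologue pushed ['r2'] at ['0xec']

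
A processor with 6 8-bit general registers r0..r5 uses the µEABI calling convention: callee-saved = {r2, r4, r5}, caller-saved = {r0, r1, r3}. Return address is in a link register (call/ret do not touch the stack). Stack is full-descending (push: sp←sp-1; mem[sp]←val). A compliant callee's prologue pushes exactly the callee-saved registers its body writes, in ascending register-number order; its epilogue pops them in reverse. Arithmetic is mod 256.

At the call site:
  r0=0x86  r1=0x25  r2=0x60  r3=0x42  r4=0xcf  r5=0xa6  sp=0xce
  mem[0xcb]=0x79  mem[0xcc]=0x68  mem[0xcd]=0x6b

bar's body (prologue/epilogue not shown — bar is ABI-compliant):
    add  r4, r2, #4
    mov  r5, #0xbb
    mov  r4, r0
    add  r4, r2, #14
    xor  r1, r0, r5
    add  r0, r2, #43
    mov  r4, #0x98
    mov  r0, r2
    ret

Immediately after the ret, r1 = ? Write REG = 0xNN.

prologue: push r4 → mem[0xcd]=0xcf, sp=0xcd
prologue: push r5 → mem[0xcc]=0xa6, sp=0xcc
body[0] add  r4, r2, #4 → r4=0x64
body[1] mov  r5, #0xbb → r5=0xbb
body[2] mov  r4, r0 → r4=0x86
body[3] add  r4, r2, #14 → r4=0x6e
body[4] xor  r1, r0, r5 → r1=0x3d
body[5] add  r0, r2, #43 → r0=0x8b
body[6] mov  r4, #0x98 → r4=0x98
body[7] mov  r0, r2 → r0=0x60
epilogue: pop r5=0xa6, sp=0xcd
epilogue: pop r4=0xcf, sp=0xce
r1 is caller-saved → body value

REG = 0x3d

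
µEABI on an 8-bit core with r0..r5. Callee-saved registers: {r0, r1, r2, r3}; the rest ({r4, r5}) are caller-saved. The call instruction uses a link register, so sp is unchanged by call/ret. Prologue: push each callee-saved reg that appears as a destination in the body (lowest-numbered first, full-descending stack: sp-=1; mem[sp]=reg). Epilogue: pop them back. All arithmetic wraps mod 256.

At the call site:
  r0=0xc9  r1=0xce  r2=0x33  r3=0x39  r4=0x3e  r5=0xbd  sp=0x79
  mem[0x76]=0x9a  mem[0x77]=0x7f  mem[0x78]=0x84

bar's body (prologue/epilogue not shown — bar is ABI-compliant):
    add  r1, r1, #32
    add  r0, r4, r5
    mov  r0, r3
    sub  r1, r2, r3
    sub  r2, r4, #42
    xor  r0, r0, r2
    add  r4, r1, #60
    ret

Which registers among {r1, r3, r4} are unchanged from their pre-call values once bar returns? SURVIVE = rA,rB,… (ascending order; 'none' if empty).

prologue: push r0 -> mem[0x78]=0xc9, sp=0x78
prologue: push r1 -> mem[0x77]=0xce, sp=0x77
prologue: push r2 -> mem[0x76]=0x33, sp=0x76
body[0] add  r1, r1, #32 -> r1=0xee
body[1] add  r0, r4, r5 -> r0=0xfb
body[2] mov  r0, r3 -> r0=0x39
body[3] sub  r1, r2, r3 -> r1=0xfa
body[4] sub  r2, r4, #42 -> r2=0x14
body[5] xor  r0, r0, r2 -> r0=0x2d
body[6] add  r4, r1, #60 -> r4=0x36
epilogue: pop r2=0x33, sp=0x77
epilogue: pop r1=0xce, sp=0x78
epilogue: pop r0=0xc9, sp=0x79
r1: callee-saved, written=True
r3: callee-saved, written=False
r4: caller-saved, written=True

SURVIVE = r1,r3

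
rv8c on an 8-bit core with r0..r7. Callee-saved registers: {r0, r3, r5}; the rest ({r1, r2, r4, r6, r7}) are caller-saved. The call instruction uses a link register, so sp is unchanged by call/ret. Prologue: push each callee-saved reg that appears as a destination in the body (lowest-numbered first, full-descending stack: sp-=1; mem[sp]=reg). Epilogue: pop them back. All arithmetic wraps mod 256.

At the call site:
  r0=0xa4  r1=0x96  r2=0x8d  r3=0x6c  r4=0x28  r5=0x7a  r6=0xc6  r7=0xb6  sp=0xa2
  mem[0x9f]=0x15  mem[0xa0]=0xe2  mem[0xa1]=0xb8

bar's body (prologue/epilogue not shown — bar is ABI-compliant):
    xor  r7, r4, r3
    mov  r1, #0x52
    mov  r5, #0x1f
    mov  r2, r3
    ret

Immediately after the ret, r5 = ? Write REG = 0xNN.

prologue: push r5 -> mem[0xa1]=0x7a, sp=0xa1
body[0] xor  r7, r4, r3 -> r7=0x44
body[1] mov  r1, #0x52 -> r1=0x52
body[2] mov  r5, #0x1f -> r5=0x1f
body[3] mov  r2, r3 -> r2=0x6c
epilogue: pop r5=0x7a, sp=0xa2
r5 is callee-saved -> restored

REG = 0x7a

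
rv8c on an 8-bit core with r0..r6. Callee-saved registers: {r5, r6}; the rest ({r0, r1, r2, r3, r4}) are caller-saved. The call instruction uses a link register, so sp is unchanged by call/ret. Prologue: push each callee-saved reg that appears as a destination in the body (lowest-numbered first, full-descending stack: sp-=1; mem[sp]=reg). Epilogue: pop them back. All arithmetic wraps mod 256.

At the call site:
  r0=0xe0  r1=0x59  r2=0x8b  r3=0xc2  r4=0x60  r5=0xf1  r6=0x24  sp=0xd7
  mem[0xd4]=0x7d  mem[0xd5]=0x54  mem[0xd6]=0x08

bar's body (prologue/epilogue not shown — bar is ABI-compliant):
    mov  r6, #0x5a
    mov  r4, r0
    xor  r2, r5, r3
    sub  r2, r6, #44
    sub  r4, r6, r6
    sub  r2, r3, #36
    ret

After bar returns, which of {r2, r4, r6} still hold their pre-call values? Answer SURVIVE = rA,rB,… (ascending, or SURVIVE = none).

SURVIVE = r6

prologue: push r6 → mem[0xd6]=0x24, sp=0xd6
body[0] mov  r6, #0x5a → r6=0x5a
body[1] mov  r4, r0 → r4=0xe0
body[2] xor  r2, r5, r3 → r2=0x33
body[3] sub  r2, r6, #44 → r2=0x2e
body[4] sub  r4, r6, r6 → r4=0x00
body[5] sub  r2, r3, #36 → r2=0x9e
epilogue: pop r6=0x24, sp=0xd7
r2: caller-saved, written=True
r4: caller-saved, written=True
r6: callee-saved, written=True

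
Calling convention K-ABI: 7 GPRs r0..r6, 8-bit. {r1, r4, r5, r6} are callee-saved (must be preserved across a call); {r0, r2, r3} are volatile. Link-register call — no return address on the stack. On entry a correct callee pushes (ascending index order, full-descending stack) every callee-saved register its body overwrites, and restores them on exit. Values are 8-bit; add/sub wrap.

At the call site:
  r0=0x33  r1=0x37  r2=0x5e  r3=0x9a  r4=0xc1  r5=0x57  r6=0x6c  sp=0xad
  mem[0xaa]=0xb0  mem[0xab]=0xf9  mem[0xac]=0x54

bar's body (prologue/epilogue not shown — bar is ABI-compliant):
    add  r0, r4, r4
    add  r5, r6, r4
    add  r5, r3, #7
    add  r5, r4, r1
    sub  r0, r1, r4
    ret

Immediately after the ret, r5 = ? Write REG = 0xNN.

REG = 0x57

prologue: push r5 -> mem[0xac]=0x57, sp=0xac
body[0] add  r0, r4, r4 -> r0=0x82
body[1] add  r5, r6, r4 -> r5=0x2d
body[2] add  r5, r3, #7 -> r5=0xa1
body[3] add  r5, r4, r1 -> r5=0xf8
body[4] sub  r0, r1, r4 -> r0=0x76
epilogue: pop r5=0x57, sp=0xad
r5 is callee-saved -> restored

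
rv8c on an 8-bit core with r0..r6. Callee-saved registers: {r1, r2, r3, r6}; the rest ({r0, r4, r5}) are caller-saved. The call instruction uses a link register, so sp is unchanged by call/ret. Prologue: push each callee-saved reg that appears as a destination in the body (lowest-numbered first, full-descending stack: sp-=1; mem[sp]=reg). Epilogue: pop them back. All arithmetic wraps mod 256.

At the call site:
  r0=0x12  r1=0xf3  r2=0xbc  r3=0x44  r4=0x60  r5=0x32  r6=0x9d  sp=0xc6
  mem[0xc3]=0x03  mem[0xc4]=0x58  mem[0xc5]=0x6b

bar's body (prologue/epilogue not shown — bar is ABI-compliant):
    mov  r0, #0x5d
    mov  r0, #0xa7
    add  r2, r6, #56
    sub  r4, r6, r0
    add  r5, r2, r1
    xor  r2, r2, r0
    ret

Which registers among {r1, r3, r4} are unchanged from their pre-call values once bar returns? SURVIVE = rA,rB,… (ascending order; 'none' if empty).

SURVIVE = r1,r3

prologue: push r2 -> mem[0xc5]=0xbc, sp=0xc5
body[0] mov  r0, #0x5d -> r0=0x5d
body[1] mov  r0, #0xa7 -> r0=0xa7
body[2] add  r2, r6, #56 -> r2=0xd5
body[3] sub  r4, r6, r0 -> r4=0xf6
body[4] add  r5, r2, r1 -> r5=0xc8
body[5] xor  r2, r2, r0 -> r2=0x72
epilogue: pop r2=0xbc, sp=0xc6
r1: callee-saved, written=False
r3: callee-saved, written=False
r4: caller-saved, written=True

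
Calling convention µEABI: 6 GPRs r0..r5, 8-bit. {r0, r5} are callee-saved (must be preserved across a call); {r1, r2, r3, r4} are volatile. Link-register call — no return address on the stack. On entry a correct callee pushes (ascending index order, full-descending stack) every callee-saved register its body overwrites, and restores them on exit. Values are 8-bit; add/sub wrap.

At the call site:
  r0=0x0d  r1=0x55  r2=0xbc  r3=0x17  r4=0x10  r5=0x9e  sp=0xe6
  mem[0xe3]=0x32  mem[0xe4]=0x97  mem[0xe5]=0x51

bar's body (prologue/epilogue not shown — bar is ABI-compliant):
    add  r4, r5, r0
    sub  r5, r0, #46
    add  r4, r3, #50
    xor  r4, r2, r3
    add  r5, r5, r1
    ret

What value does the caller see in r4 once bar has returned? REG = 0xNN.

prologue: push r5 → mem[0xe5]=0x9e, sp=0xe5
body[0] add  r4, r5, r0 → r4=0xab
body[1] sub  r5, r0, #46 → r5=0xdf
body[2] add  r4, r3, #50 → r4=0x49
body[3] xor  r4, r2, r3 → r4=0xab
body[4] add  r5, r5, r1 → r5=0x34
epilogue: pop r5=0x9e, sp=0xe6
r4 is caller-saved → body value

REG = 0xab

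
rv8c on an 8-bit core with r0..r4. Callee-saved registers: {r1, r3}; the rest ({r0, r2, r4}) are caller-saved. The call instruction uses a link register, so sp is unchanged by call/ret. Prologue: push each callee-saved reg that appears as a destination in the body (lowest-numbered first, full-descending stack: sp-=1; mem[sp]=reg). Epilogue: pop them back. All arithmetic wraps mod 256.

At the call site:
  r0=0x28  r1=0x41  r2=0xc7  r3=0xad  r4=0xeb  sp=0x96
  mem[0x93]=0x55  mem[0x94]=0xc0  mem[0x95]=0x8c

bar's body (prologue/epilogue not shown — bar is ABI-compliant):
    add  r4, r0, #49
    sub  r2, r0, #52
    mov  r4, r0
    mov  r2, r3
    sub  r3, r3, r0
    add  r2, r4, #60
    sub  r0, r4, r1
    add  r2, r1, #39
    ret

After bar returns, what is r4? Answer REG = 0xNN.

REG = 0x28

prologue: push r3 → mem[0x95]=0xad, sp=0x95
body[0] add  r4, r0, #49 → r4=0x59
body[1] sub  r2, r0, #52 → r2=0xf4
body[2] mov  r4, r0 → r4=0x28
body[3] mov  r2, r3 → r2=0xad
body[4] sub  r3, r3, r0 → r3=0x85
body[5] add  r2, r4, #60 → r2=0x64
body[6] sub  r0, r4, r1 → r0=0xe7
body[7] add  r2, r1, #39 → r2=0x68
epilogue: pop r3=0xad, sp=0x96
r4 is caller-saved → body value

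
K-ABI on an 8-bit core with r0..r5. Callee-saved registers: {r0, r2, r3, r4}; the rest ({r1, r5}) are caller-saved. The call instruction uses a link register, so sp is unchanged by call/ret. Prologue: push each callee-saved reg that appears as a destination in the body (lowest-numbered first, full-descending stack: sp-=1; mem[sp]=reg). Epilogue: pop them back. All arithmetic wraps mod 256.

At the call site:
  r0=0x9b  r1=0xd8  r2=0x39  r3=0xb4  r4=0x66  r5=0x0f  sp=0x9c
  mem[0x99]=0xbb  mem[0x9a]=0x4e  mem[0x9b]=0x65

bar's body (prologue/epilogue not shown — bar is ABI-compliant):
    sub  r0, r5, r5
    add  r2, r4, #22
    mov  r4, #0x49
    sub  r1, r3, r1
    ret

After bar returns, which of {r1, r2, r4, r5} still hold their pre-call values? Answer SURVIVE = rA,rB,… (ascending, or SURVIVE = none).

prologue: push r0 → mem[0x9b]=0x9b, sp=0x9b
prologue: push r2 → mem[0x9a]=0x39, sp=0x9a
prologue: push r4 → mem[0x99]=0x66, sp=0x99
body[0] sub  r0, r5, r5 → r0=0x00
body[1] add  r2, r4, #22 → r2=0x7c
body[2] mov  r4, #0x49 → r4=0x49
body[3] sub  r1, r3, r1 → r1=0xdc
epilogue: pop r4=0x66, sp=0x9a
epilogue: pop r2=0x39, sp=0x9b
epilogue: pop r0=0x9b, sp=0x9c
r1: caller-saved, written=True
r2: callee-saved, written=True
r4: callee-saved, written=True
r5: caller-saved, written=False

SURVIVE = r2,r4,r5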